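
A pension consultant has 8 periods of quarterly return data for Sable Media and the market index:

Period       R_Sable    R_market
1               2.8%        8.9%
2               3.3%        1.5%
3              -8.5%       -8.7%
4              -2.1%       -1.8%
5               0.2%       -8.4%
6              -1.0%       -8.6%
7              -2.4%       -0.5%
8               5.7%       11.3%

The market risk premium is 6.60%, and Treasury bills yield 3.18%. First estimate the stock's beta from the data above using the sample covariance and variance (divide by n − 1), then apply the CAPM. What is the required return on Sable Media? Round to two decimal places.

5.93%

Mean R_i = (2.8 + 3.3 − 8.5 − 2.1 + 0.2 − 1.0 − 2.4 + 5.7) / 8 = -0.2500%
Mean R_m = (8.9 + 1.5 − 8.7 − 1.8 − 8.4 − 8.6 − 0.5 + 11.3) / 8 = -0.7875%
Σ(R_i − R̄_i)(R_m − R̄_m) = 178.5550  ⇒  Cov = 178.5550 / 7 = 25.5079
Σ(R_m − R̄_m)² = 427.8888  ⇒  Var(R_m) = 427.8888 / 7 = 61.1270
β = Cov / Var(R_m) = 25.5079 / 61.1270 = 0.4173
E(R) = R_f + β × MRP = 3.18% + 0.4173 × 6.60% = 5.93%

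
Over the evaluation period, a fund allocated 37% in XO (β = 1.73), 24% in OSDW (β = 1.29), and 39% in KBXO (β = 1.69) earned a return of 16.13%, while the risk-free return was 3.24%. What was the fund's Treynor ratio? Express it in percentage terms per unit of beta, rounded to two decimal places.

8.01%

β_P = 0.37×1.73 + 0.24×1.29 + 0.39×1.69 = 1.6088
Treynor = (R_P − R_f) / β_P = (16.13% − 3.24%) / 1.6088 = 12.89% / 1.6088 = 8.01%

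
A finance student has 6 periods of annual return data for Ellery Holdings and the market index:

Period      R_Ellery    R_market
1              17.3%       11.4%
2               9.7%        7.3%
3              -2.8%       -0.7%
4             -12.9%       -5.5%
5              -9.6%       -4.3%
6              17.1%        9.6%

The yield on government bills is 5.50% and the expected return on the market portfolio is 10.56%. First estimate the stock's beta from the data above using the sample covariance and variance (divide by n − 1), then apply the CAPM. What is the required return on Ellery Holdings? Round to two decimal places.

Mean R_i = (17.3 + 9.7 − 2.8 − 12.9 − 9.6 + 17.1) / 6 = 3.1333%
Mean R_m = (11.4 + 7.3 − 0.7 − 5.5 − 4.3 + 9.6) / 6 = 2.9667%
Σ(R_i − R̄_i)(R_m − R̄_m) = 490.6067  ⇒  Cov = 490.6067 / 5 = 98.1213
Σ(R_m − R̄_m)² = 271.8333  ⇒  Var(R_m) = 271.8333 / 5 = 54.3667
β = Cov / Var(R_m) = 98.1213 / 54.3667 = 1.8048
MRP = 10.56% − 5.50% = 5.06%
E(R) = R_f + β × MRP = 5.50% + 1.8048 × 5.06% = 14.63%

14.63%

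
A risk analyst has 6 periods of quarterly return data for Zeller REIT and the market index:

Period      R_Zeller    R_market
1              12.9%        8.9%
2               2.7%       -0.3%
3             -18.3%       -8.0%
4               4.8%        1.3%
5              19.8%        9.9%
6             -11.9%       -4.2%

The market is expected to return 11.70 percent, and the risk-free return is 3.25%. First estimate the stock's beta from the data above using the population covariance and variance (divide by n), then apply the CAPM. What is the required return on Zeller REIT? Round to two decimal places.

Mean R_i = (12.9 + 2.7 − 18.3 + 4.8 + 19.8 − 11.9) / 6 = 1.6667%
Mean R_m = (8.9 − 0.3 − 8.0 + 1.3 + 9.9 − 4.2) / 6 = 1.2667%
Σ(R_i − R̄_i)(R_m − R̄_m) = 499.9733  ⇒  Cov = 499.9733 / 6 = 83.3289
Σ(R_m − R̄_m)² = 251.0133  ⇒  Var(R_m) = 251.0133 / 6 = 41.8356
β = Cov / Var(R_m) = 83.3289 / 41.8356 = 1.9918
MRP = 11.70% − 3.25% = 8.45%
E(R) = R_f + β × MRP = 3.25% + 1.9918 × 8.45% = 20.08%

20.08%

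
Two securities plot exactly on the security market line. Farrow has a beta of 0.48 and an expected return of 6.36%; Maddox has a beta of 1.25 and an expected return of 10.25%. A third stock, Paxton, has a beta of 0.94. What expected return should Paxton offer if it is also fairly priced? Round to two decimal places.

MRP (SML slope) = (10.25% − 6.36%) / (1.25 − 0.48) = 3.89% / 0.77 = 5.0519%
R_f (intercept) = 6.36% − 0.48 × 5.0519% = 3.9351%
E(R_Paxton) = R_f + β × MRP = 3.9351% + 0.94 × 5.0519% = 8.68%

8.68%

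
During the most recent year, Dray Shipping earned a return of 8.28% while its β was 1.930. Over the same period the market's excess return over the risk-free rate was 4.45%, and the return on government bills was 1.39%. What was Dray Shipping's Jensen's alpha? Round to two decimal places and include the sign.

CAPM benchmark = R_f + β(R_m − R_f) = 1.39% + 1.930 × 4.45% = 9.97850%
α = actual − benchmark = 8.28% − 9.97850% = -1.70%

-1.70%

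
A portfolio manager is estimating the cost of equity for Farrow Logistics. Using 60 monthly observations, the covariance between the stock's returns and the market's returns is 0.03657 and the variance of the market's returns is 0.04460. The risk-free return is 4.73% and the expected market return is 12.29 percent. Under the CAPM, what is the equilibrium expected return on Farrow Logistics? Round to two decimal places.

10.93%

β = Cov(R_i, R_m) / Var(R_m) = 0.03657 / 0.04460 = 0.8200
MRP = 12.29% − 4.73% = 7.56%
E(R) = R_f + β × MRP = 4.73% + 0.8200 × 7.56% = 10.93%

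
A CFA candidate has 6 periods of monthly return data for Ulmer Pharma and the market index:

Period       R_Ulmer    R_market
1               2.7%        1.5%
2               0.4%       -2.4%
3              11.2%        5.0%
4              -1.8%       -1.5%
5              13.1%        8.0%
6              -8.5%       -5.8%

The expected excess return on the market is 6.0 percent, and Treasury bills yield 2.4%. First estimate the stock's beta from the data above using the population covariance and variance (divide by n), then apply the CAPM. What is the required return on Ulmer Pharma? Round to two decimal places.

Mean R_i = (2.7 + 0.4 + 11.2 − 1.8 + 13.1 − 8.5) / 6 = 2.8500%
Mean R_m = (1.5 − 2.4 + 5.0 − 1.5 + 8.0 − 5.8) / 6 = 0.8000%
Σ(R_i − R̄_i)(R_m − R̄_m) = 202.2100  ⇒  Cov = 202.2100 / 6 = 33.7017
Σ(R_m − R̄_m)² = 129.0600  ⇒  Var(R_m) = 129.0600 / 6 = 21.5100
β = Cov / Var(R_m) = 33.7017 / 21.5100 = 1.5668
E(R) = R_f + β × MRP = 2.4% + 1.5668 × 6.0% = 11.80%

11.80%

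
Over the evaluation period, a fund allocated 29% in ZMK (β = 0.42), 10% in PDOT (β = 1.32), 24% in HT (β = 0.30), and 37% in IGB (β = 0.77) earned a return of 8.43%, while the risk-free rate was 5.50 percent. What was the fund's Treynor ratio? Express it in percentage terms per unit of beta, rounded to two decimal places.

β_P = 0.29×0.42 + 0.10×1.32 + 0.24×0.30 + 0.37×0.77 = 0.6107
Treynor = (R_P − R_f) / β_P = (8.43% − 5.50%) / 0.6107 = 2.93% / 0.6107 = 4.80%

4.80%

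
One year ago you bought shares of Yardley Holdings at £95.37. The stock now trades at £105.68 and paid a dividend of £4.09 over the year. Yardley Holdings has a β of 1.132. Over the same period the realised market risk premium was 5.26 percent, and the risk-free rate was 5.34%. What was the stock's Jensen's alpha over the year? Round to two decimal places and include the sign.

Realised HPR = (P1 + D1 − P0) / P0 = (105.68 + 4.09 − 95.37) / 95.37 = 14.40 / 95.37 = 15.0991%
CAPM required = R_f + β·MRP = 5.34% + 1.132 × 5.26% = 11.29432%
α = realised − required = 15.0991% − 11.29432% = +3.80%

+3.80%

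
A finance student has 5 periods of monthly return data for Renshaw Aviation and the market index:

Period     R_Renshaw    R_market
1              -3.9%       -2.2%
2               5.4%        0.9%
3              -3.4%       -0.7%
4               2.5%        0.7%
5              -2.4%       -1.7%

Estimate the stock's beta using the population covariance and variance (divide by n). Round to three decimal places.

Mean R_i = (-3.9 + 5.4 − 3.4 + 2.5 − 2.4) / 5 = -0.3600%
Mean R_m = (-2.2 + 0.9 − 0.7 + 0.7 − 1.7) / 5 = -0.6000%
Σ(R_i − R̄_i)(R_m − R̄_m) = 20.5700  ⇒  Cov = 20.5700 / 5 = 4.1140
Σ(R_m − R̄_m)² = 7.7200  ⇒  Var(R_m) = 7.7200 / 5 = 1.5440
β = Cov / Var(R_m) = 4.1140 / 1.5440 = 2.6645

2.665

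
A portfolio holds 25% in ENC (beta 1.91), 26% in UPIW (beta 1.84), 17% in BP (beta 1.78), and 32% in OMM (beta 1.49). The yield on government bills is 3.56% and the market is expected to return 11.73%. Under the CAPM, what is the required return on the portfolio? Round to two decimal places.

17.74%

β_P = Σ w_i β_i = 0.25×1.91 + 0.26×1.84 + 0.17×1.78 + 0.32×1.49 = 1.7353
MRP = 11.73% − 3.56% = 8.17%
E(R_P) = R_f + β_P × MRP = 3.56% + 1.7353 × 8.17% = 17.74%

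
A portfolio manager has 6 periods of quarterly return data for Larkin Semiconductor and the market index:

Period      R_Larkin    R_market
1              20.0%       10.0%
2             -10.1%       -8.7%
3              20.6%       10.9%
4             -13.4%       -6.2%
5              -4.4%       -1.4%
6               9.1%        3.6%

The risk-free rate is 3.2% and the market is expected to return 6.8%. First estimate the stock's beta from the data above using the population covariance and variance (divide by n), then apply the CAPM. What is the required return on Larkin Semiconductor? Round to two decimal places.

Mean R_i = (20.0 − 10.1 + 20.6 − 13.4 − 4.4 + 9.1) / 6 = 3.6333%
Mean R_m = (10.0 − 8.7 + 10.9 − 6.2 − 1.4 + 3.6) / 6 = 1.3667%
Σ(R_i − R̄_i)(R_m − R̄_m) = 604.6167  ⇒  Cov = 604.6167 / 6 = 100.7695
Σ(R_m − R̄_m)² = 336.6533  ⇒  Var(R_m) = 336.6533 / 6 = 56.1089
β = Cov / Var(R_m) = 100.7695 / 56.1089 = 1.7960
MRP = 6.8% − 3.2% = 3.60%
E(R) = R_f + β × MRP = 3.2% + 1.7960 × 3.6% = 9.67%

9.67%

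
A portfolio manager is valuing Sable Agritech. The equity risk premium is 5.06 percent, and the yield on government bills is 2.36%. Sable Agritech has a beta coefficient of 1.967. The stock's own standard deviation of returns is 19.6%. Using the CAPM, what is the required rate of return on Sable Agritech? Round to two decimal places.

12.31%

E(R) = R_f + β × MRP = 2.36% + 1.967 × 5.06% = 12.31%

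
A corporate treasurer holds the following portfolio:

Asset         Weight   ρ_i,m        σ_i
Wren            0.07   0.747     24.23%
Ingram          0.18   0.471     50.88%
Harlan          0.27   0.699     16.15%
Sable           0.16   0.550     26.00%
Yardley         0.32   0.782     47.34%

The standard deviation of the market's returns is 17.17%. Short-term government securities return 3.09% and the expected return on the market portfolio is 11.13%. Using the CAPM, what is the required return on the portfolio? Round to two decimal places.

β_Wren = 0.747 × 24.23% / 17.17% = 1.0542
β_Ingram = 0.471 × 50.88% / 17.17% = 1.3957
β_Harlan = 0.699 × 16.15% / 17.17% = 0.6575
β_Sable = 0.550 × 26.00% / 17.17% = 0.8328
β_Yardley = 0.782 × 47.34% / 17.17% = 2.1561
β_P = Σ w_i β_i = 0.07×1.0542 + 0.18×1.3957 + 0.27×0.6575 + 0.16×0.8328 + 0.32×2.1561 = 1.3257
MRP = 11.13% − 3.09% = 8.04%
E(R_P) = R_f + β_P × MRP = 3.09% + 1.3257 × 8.04% = 13.75%

13.75%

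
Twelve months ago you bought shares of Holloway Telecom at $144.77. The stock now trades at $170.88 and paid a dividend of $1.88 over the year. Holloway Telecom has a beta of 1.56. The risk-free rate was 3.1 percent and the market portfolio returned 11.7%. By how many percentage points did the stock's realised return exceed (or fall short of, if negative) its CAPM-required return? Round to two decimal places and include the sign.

+2.82%

Realised HPR = (P1 + D1 − P0) / P0 = (170.88 + 1.88 − 144.77) / 144.77 = 27.99 / 144.77 = 19.3341%
MRP = 11.7% − 3.1% = 8.60%
CAPM required = R_f + β·MRP = 3.1% + 1.56 × 8.6% = 16.5160%
α = realised − required = 19.3341% − 16.5160% = +2.82%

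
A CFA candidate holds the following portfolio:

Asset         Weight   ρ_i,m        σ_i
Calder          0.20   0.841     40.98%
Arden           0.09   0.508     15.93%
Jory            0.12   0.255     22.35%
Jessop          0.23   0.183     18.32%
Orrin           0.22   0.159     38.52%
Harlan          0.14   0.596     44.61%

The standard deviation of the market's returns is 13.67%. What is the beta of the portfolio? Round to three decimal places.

1.035

β_Calder = 0.841 × 40.98% / 13.67% = 2.5212
β_Arden = 0.508 × 15.93% / 13.67% = 0.5920
β_Jory = 0.255 × 22.35% / 13.67% = 0.4169
β_Jessop = 0.183 × 18.32% / 13.67% = 0.2452
β_Orrin = 0.159 × 38.52% / 13.67% = 0.4480
β_Harlan = 0.596 × 44.61% / 13.67% = 1.9450
β_P = Σ w_i β_i = 0.20×2.5212 + 0.09×0.5920 + 0.12×0.4169 + 0.23×0.2452 + 0.22×0.4480 + 0.14×1.9450 = 1.0348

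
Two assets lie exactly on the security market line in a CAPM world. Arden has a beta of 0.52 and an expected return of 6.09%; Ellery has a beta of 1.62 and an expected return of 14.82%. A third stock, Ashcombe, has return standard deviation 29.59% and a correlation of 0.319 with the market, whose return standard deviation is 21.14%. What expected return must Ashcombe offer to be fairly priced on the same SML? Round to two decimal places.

5.51%

MRP = (14.82% − 6.09%) / (1.62 − 0.52) = 7.9364%
R_f = 6.09% − 0.52 × 7.9364% = 1.9631%
β_Ashcombe = ρ·σ_i/σ_m = 0.319 × 29.59 / 21.14 = 0.4465
E(R_Ashcombe) = R_f + β × MRP = 1.9631% + 0.4465 × 7.9364% = 5.51%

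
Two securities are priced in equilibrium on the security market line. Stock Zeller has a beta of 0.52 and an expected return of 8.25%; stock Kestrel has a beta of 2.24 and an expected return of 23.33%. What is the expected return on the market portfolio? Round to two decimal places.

12.46%

Both satisfy E(R) = R_f + β·MRP, so the slope of the SML is
MRP = (23.33% − 8.25%) / (2.24 − 0.52) = 15.08% / 1.72 = 8.7674%
R_f = E(R_Zeller) − β_Zeller·MRP = 8.25% − 0.52 × 8.7674% = 3.6910%
E(R_m) = R_f + MRP = 3.6910% + 8.7674% = 12.46%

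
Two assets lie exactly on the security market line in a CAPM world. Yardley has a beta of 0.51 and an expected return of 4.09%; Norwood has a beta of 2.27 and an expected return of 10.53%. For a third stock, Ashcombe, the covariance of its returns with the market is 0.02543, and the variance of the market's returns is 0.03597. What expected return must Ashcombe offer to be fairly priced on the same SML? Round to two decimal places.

MRP = (10.53% − 4.09%) / (2.27 − 0.51) = 3.6591%
R_f = 4.09% − 0.51 × 3.6591% = 2.2239%
β_Ashcombe = Cov / Var(R_m) = 0.02543 / 0.03597 = 0.7070
E(R_Ashcombe) = R_f + β × MRP = 2.2239% + 0.7070 × 3.6591% = 4.81%

4.81%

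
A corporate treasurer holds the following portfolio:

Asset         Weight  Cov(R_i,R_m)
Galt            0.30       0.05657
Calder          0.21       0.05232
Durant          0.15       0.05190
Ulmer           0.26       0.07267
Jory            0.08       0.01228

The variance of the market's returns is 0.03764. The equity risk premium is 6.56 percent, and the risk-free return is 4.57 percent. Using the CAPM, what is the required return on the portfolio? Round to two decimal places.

14.26%

β_Galt = 0.05657 / 0.03764 = 1.5029
β_Calder = 0.05232 / 0.03764 = 1.3900
β_Durant = 0.05190 / 0.03764 = 1.3789
β_Ulmer = 0.07267 / 0.03764 = 1.9307
β_Jory = 0.01228 / 0.03764 = 0.3262
β_P = Σ w_i β_i = 0.30×1.5029 + 0.21×1.3900 + 0.15×1.3789 + 0.26×1.9307 + 0.08×0.3262 = 1.4777
E(R_P) = R_f + β_P × MRP = 4.57% + 1.4777 × 6.56% = 14.26%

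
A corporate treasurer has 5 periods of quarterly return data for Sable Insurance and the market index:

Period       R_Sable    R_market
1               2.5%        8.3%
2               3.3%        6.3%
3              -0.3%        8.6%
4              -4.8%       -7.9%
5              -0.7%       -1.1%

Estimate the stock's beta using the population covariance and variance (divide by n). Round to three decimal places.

Mean R_i = (2.5 + 3.3 − 0.3 − 4.8 − 0.7) / 5 = 0.0000%
Mean R_m = (8.3 + 6.3 + 8.6 − 7.9 − 1.1) / 5 = 2.8400%
Σ(R_i − R̄_i)(R_m − R̄_m) = 77.6500  ⇒  Cov = 77.6500 / 5 = 15.5300
Σ(R_m − R̄_m)² = 205.8320  ⇒  Var(R_m) = 205.8320 / 5 = 41.1664
β = Cov / Var(R_m) = 15.5300 / 41.1664 = 0.3772

0.377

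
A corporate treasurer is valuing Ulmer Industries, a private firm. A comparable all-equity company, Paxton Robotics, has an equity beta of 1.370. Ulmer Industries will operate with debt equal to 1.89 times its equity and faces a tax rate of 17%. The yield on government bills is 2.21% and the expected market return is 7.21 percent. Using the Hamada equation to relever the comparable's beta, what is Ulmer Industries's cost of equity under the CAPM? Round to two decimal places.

19.81%

β_L = β_U × [1 + (1 − t)(D/E)] = 1.370 × [1 + (1 − 0.17) × 1.89]
    = 1.370 × [1 + 0.83 × 1.89] = 1.370 × 2.5687 = 3.5191
MRP = 7.21% − 2.21% = 5.00%
E(R) = R_f + β_L × MRP = 2.21% + 3.5191 × 5.00% = 19.81%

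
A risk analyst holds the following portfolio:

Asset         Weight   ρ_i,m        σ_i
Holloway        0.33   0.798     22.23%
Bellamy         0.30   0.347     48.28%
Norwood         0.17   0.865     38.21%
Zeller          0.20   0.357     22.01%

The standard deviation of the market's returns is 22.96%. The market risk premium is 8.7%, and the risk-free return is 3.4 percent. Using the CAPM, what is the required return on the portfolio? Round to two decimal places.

β_Holloway = 0.798 × 22.23% / 22.96% = 0.7726
β_Bellamy = 0.347 × 48.28% / 22.96% = 0.7297
β_Norwood = 0.865 × 38.21% / 22.96% = 1.4395
β_Zeller = 0.357 × 22.01% / 22.96% = 0.3422
β_P = Σ w_i β_i = 0.33×0.7726 + 0.30×0.7297 + 0.17×1.4395 + 0.20×0.3422 = 0.7870
E(R_P) = R_f + β_P × MRP = 3.4% + 0.7870 × 8.7% = 10.25%

10.25%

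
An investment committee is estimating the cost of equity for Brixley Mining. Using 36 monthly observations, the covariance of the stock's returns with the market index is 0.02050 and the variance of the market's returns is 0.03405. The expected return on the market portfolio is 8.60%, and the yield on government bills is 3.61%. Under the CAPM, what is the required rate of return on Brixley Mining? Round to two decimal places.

6.61%

β = Cov(R_i, R_m) / Var(R_m) = 0.02050 / 0.03405 = 0.6021
MRP = 8.60% − 3.61% = 4.99%
E(R) = R_f + β × MRP = 3.61% + 0.6021 × 4.99% = 6.61%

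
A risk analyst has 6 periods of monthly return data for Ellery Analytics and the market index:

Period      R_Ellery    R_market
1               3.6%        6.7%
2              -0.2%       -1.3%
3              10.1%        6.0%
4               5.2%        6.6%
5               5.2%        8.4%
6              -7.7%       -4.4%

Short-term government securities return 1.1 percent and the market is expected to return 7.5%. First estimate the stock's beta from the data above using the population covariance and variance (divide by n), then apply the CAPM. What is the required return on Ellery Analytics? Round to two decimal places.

7.60%

Mean R_i = (3.6 − 0.2 + 10.1 + 5.2 + 5.2 − 7.7) / 6 = 2.7000%
Mean R_m = (6.7 − 1.3 + 6.0 + 6.6 + 8.4 − 4.4) / 6 = 3.6667%
Σ(R_i − R̄_i)(R_m − R̄_m) = 137.4600  ⇒  Cov = 137.4600 / 6 = 22.9100
Σ(R_m − R̄_m)² = 135.3933  ⇒  Var(R_m) = 135.3933 / 6 = 22.5656
β = Cov / Var(R_m) = 22.9100 / 22.5656 = 1.0153
MRP = 7.5% − 1.1% = 6.40%
E(R) = R_f + β × MRP = 1.1% + 1.0153 × 6.4% = 7.60%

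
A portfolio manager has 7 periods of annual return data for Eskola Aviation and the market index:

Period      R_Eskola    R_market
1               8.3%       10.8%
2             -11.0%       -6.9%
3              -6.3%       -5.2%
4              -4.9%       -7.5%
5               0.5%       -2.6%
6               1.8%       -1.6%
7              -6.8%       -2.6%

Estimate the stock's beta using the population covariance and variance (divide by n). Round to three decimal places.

0.907

Mean R_i = (8.3 − 11.0 − 6.3 − 4.9 + 0.5 + 1.8 − 6.8) / 7 = -2.6286%
Mean R_m = (10.8 − 6.9 − 5.2 − 7.5 − 2.6 − 1.6 − 2.6) / 7 = -2.2286%
Σ(R_i − R̄_i)(R_m − R̄_m) = 207.5443  ⇒  Cov = 207.5443 / 7 = 29.6492
Σ(R_m − R̄_m)² = 228.8543  ⇒  Var(R_m) = 228.8543 / 7 = 32.6935
β = Cov / Var(R_m) = 29.6492 / 32.6935 = 0.9069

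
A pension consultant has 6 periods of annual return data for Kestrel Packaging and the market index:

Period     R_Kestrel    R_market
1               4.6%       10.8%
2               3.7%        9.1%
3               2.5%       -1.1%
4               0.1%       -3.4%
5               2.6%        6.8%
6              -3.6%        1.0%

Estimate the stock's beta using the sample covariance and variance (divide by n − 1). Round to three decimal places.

0.330

Mean R_i = (4.6 + 3.7 + 2.5 + 0.1 + 2.6 − 3.6) / 6 = 1.6500%
Mean R_m = (10.8 + 9.1 − 1.1 − 3.4 + 6.8 + 1.0) / 6 = 3.8667%
Σ(R_i − R̄_i)(R_m − R̄_m) = 56.0600  ⇒  Cov = 56.0600 / 5 = 11.2120
Σ(R_m − R̄_m)² = 169.7533  ⇒  Var(R_m) = 169.7533 / 5 = 33.9507
β = Cov / Var(R_m) = 11.2120 / 33.9507 = 0.3302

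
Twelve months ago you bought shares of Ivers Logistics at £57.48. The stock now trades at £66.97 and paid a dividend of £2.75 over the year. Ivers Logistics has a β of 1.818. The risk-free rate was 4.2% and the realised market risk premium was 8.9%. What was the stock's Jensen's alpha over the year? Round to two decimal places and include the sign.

Realised HPR = (P1 + D1 − P0) / P0 = (66.97 + 2.75 − 57.48) / 57.48 = 12.24 / 57.48 = 21.2944%
CAPM required = R_f + β·MRP = 4.2% + 1.818 × 8.9% = 20.3802%
α = realised − required = 21.2944% − 20.3802% = +0.91%

+0.91%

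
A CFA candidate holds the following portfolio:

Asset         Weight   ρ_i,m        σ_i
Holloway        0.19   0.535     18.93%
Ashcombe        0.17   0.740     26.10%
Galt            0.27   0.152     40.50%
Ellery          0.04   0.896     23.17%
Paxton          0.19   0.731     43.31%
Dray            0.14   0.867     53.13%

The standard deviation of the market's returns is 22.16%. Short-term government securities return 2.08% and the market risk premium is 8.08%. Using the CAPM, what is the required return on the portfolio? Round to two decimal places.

9.43%

β_Holloway = 0.535 × 18.93% / 22.16% = 0.4570
β_Ashcombe = 0.740 × 26.10% / 22.16% = 0.8716
β_Galt = 0.152 × 40.50% / 22.16% = 0.2778
β_Ellery = 0.896 × 23.17% / 22.16% = 0.9368
β_Paxton = 0.731 × 43.31% / 22.16% = 1.4287
β_Dray = 0.867 × 53.13% / 22.16% = 2.0787
β_P = Σ w_i β_i = 0.19×0.4570 + 0.17×0.8716 + 0.27×0.2778 + 0.04×0.9368 + 0.19×1.4287 + 0.14×2.0787 = 0.9100
E(R_P) = R_f + β_P × MRP = 2.08% + 0.9100 × 8.08% = 9.43%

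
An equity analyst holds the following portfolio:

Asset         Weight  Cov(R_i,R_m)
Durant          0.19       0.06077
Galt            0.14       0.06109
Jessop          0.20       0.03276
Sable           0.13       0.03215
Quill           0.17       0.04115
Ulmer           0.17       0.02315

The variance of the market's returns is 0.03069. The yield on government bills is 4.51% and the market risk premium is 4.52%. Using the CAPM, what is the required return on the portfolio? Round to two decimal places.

β_Durant = 0.06077 / 0.03069 = 1.9801
β_Galt = 0.06109 / 0.03069 = 1.9906
β_Jessop = 0.03276 / 0.03069 = 1.0674
β_Sable = 0.03215 / 0.03069 = 1.0476
β_Quill = 0.04115 / 0.03069 = 1.3408
β_Ulmer = 0.02315 / 0.03069 = 0.7543
β_P = Σ w_i β_i = 0.19×1.9801 + 0.14×1.9906 + 0.20×1.0674 + 0.13×1.0476 + 0.17×1.3408 + 0.17×0.7543 = 1.3607
E(R_P) = R_f + β_P × MRP = 4.51% + 1.3607 × 4.52% = 10.66%

10.66%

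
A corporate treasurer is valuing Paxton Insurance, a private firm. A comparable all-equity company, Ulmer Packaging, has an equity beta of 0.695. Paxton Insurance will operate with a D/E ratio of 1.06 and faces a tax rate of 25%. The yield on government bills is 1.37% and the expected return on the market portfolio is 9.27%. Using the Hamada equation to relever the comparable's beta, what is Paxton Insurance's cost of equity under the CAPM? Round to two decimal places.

11.23%

β_L = β_U × [1 + (1 − t)(D/E)] = 0.695 × [1 + (1 − 0.25) × 1.06]
    = 0.695 × [1 + 0.75 × 1.06] = 0.695 × 1.7950 = 1.2475
MRP = 9.27% − 1.37% = 7.90%
E(R) = R_f + β_L × MRP = 1.37% + 1.2475 × 7.90% = 11.23%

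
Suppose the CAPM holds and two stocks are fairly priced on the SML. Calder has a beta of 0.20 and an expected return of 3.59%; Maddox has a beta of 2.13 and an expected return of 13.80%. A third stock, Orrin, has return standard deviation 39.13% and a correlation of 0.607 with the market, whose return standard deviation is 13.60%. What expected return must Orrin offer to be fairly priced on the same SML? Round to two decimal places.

MRP = (13.80% − 3.59%) / (2.13 − 0.20) = 5.2902%
R_f = 3.59% − 0.20 × 5.2902% = 2.5320%
β_Orrin = ρ·σ_i/σ_m = 0.607 × 39.13 / 13.60 = 1.7465
E(R_Orrin) = R_f + β × MRP = 2.5320% + 1.7465 × 5.2902% = 11.77%

11.77%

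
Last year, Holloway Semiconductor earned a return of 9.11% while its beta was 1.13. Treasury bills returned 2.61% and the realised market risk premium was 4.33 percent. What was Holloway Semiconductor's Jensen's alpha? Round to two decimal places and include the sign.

+1.61%

CAPM benchmark = R_f + β(R_m − R_f) = 2.61% + 1.13 × 4.33% = 7.5029%
α = actual − benchmark = 9.11% − 7.5029% = +1.61%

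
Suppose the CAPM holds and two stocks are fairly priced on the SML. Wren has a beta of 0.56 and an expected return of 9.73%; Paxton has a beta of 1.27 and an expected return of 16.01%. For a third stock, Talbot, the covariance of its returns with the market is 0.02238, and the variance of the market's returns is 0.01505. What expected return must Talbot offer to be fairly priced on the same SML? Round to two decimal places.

17.93%

MRP = (16.01% − 9.73%) / (1.27 − 0.56) = 8.8451%
R_f = 9.73% − 0.56 × 8.8451% = 4.7767%
β_Talbot = Cov / Var(R_m) = 0.02238 / 0.01505 = 1.4870
E(R_Talbot) = R_f + β × MRP = 4.7767% + 1.4870 × 8.8451% = 17.93%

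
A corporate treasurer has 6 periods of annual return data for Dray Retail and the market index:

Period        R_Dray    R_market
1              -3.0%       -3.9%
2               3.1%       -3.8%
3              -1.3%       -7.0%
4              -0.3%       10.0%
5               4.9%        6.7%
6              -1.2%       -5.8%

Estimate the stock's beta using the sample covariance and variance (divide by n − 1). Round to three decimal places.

0.185

Mean R_i = (-3.0 + 3.1 − 1.3 − 0.3 + 4.9 − 1.2) / 6 = 0.3667%
Mean R_m = (-3.9 − 3.8 − 7.0 + 10.0 + 6.7 − 5.8) / 6 = -0.6333%
Σ(R_i − R̄_i)(R_m − R̄_m) = 47.2033  ⇒  Cov = 47.2033 / 5 = 9.4407
Σ(R_m − R̄_m)² = 254.7733  ⇒  Var(R_m) = 254.7733 / 5 = 50.9547
β = Cov / Var(R_m) = 9.4407 / 50.9547 = 0.1853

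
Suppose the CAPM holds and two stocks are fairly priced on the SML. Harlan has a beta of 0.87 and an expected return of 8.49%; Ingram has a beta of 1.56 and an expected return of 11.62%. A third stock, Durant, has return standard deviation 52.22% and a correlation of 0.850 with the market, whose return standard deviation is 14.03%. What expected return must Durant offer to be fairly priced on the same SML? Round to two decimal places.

MRP = (11.62% − 8.49%) / (1.56 − 0.87) = 4.5362%
R_f = 8.49% − 0.87 × 4.5362% = 4.5435%
β_Durant = ρ·σ_i/σ_m = 0.850 × 52.22 / 14.03 = 3.1637
E(R_Durant) = R_f + β × MRP = 4.5435% + 3.1637 × 4.5362% = 18.89%

18.89%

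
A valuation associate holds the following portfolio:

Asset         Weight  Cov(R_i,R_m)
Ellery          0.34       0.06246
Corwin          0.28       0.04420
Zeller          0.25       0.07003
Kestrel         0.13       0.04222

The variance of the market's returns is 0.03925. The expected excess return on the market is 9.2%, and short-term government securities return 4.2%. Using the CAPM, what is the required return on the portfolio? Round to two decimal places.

17.47%

β_Ellery = 0.06246 / 0.03925 = 1.5913
β_Corwin = 0.04420 / 0.03925 = 1.1261
β_Zeller = 0.07003 / 0.03925 = 1.7842
β_Kestrel = 0.04222 / 0.03925 = 1.0757
β_P = Σ w_i β_i = 0.34×1.5913 + 0.28×1.1261 + 0.25×1.7842 + 0.13×1.0757 = 1.4422
E(R_P) = R_f + β_P × MRP = 4.2% + 1.4422 × 9.2% = 17.47%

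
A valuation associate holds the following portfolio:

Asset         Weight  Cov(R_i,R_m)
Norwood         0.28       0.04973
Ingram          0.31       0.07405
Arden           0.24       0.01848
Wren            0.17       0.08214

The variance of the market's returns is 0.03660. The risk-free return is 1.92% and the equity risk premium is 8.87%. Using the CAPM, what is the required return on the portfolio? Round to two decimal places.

15.32%

β_Norwood = 0.04973 / 0.03660 = 1.3587
β_Ingram = 0.07405 / 0.03660 = 2.0232
β_Arden = 0.01848 / 0.03660 = 0.5049
β_Wren = 0.08214 / 0.03660 = 2.2443
β_P = Σ w_i β_i = 0.28×1.3587 + 0.31×2.0232 + 0.24×0.5049 + 0.17×2.2443 = 1.5103
E(R_P) = R_f + β_P × MRP = 1.92% + 1.5103 × 8.87% = 15.32%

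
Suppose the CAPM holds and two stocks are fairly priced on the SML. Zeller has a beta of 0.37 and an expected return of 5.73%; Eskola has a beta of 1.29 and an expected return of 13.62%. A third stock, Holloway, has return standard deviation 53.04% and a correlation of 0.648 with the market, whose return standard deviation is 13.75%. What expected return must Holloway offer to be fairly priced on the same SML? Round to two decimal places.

23.99%

MRP = (13.62% − 5.73%) / (1.29 − 0.37) = 8.5761%
R_f = 5.73% − 0.37 × 8.5761% = 2.5568%
β_Holloway = ρ·σ_i/σ_m = 0.648 × 53.04 / 13.75 = 2.4996
E(R_Holloway) = R_f + β × MRP = 2.5568% + 2.4996 × 8.5761% = 23.99%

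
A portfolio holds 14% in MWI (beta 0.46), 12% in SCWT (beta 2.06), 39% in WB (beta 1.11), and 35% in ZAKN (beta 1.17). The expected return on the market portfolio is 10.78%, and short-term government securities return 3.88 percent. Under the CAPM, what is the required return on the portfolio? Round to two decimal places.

11.84%

β_P = Σ w_i β_i = 0.14×0.46 + 0.12×2.06 + 0.39×1.11 + 0.35×1.17 = 1.1540
MRP = 10.78% − 3.88% = 6.90%
E(R_P) = R_f + β_P × MRP = 3.88% + 1.1540 × 6.90% = 11.84%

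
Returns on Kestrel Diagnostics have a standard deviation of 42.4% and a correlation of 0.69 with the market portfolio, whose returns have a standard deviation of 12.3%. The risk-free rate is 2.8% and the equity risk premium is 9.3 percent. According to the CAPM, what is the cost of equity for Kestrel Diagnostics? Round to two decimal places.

β = ρ × σ_i / σ_m = 0.69 × 42.4% / 12.3% = 2.3785
E(R) = 2.8% + 2.3785 × 9.3% = 24.92%

24.92%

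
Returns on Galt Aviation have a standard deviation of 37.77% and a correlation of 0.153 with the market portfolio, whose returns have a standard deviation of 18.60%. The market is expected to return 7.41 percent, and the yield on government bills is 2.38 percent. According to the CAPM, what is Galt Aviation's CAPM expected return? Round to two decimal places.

3.94%

β = ρ × σ_i / σ_m = 0.153 × 37.77% / 18.60% = 0.3107
MRP = 7.41% − 2.38% = 5.03%
E(R) = 2.38% + 0.3107 × 5.03% = 3.94%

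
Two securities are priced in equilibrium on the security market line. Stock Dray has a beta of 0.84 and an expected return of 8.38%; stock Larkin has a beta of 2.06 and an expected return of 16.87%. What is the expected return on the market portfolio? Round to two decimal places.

Both satisfy E(R) = R_f + β·MRP, so the slope of the SML is
MRP = (16.87% − 8.38%) / (2.06 − 0.84) = 8.49% / 1.22 = 6.9590%
R_f = E(R_Dray) − β_Dray·MRP = 8.38% − 0.84 × 6.9590% = 2.5344%
E(R_m) = R_f + MRP = 2.5344% + 6.9590% = 9.49%

9.49%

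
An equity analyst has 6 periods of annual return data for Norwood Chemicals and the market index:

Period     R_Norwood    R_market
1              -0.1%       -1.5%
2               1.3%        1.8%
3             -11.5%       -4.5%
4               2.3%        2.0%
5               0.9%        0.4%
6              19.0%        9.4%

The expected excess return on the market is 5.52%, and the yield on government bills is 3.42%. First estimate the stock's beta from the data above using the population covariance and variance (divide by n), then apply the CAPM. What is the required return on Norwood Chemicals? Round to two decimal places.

Mean R_i = (-0.1 + 1.3 − 11.5 + 2.3 + 0.9 + 19.0) / 6 = 1.9833%
Mean R_m = (-1.5 + 1.8 − 4.5 + 2.0 + 0.4 + 9.4) / 6 = 1.2667%
Σ(R_i − R̄_i)(R_m − R̄_m) = 222.7267  ⇒  Cov = 222.7267 / 6 = 37.1211
Σ(R_m − R̄_m)² = 108.6333  ⇒  Var(R_m) = 108.6333 / 6 = 18.1056
β = Cov / Var(R_m) = 37.1211 / 18.1056 = 2.0503
E(R) = R_f + β × MRP = 3.42% + 2.0503 × 5.52% = 14.74%

14.74%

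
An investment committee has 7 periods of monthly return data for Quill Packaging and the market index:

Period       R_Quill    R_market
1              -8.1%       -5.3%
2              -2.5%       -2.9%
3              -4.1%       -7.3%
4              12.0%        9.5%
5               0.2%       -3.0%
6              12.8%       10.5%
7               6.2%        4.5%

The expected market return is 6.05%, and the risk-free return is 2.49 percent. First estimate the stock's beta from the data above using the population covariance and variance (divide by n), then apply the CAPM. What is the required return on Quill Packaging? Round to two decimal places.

6.36%

Mean R_i = (-8.1 − 2.5 − 4.1 + 12.0 + 0.2 + 12.8 + 6.2) / 7 = 2.3571%
Mean R_m = (-5.3 − 2.9 − 7.3 + 9.5 − 3.0 + 10.5 + 4.5) / 7 = 0.8571%
Σ(R_i − R̄_i)(R_m − R̄_m) = 341.6671  ⇒  Cov = 341.6671 / 7 = 48.8096
Σ(R_m − R̄_m)² = 314.3971  ⇒  Var(R_m) = 314.3971 / 7 = 44.9139
β = Cov / Var(R_m) = 48.8096 / 44.9139 = 1.0867
MRP = 6.05% − 2.49% = 3.56%
E(R) = R_f + β × MRP = 2.49% + 1.0867 × 3.56% = 6.36%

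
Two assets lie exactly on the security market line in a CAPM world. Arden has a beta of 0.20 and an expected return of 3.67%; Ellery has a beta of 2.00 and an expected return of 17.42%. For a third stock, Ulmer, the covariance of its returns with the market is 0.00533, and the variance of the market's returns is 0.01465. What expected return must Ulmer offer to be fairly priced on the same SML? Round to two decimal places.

4.92%

MRP = (17.42% − 3.67%) / (2.00 − 0.20) = 7.6389%
R_f = 3.67% − 0.20 × 7.6389% = 2.1422%
β_Ulmer = Cov / Var(R_m) = 0.00533 / 0.01465 = 0.3638
E(R_Ulmer) = R_f + β × MRP = 2.1422% + 0.3638 × 7.6389% = 4.92%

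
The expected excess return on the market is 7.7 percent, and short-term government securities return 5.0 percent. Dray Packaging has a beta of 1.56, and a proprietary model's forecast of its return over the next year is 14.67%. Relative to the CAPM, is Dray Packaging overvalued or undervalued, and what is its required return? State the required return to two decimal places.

Overvalued; required return 17.01%

Required return = R_f + β·MRP = 5.0% + 1.56 × 7.7% = 17.01%
Forecast 14.67% < required 17.01% → the stock plots below the SML → overvalued.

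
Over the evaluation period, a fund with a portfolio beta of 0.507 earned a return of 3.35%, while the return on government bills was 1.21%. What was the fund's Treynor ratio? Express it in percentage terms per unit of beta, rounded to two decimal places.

4.22%

Treynor = (R_P − R_f) / β_P = (3.35% − 1.21%) / 0.5070 = 2.14% / 0.5070 = 4.22%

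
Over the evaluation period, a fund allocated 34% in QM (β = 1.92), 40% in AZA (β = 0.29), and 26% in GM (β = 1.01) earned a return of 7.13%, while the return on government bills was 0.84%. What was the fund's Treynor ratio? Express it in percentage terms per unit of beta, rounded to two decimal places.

β_P = 0.34×1.92 + 0.40×0.29 + 0.26×1.01 = 1.0314
Treynor = (R_P − R_f) / β_P = (7.13% − 0.84%) / 1.0314 = 6.29% / 1.0314 = 6.10%

6.10%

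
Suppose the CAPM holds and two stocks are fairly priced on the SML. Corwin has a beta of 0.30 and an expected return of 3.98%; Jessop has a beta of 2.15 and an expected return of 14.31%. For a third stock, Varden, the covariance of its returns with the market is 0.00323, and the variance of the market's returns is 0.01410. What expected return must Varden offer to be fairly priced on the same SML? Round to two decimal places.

3.58%

MRP = (14.31% − 3.98%) / (2.15 − 0.30) = 5.5838%
R_f = 3.98% − 0.30 × 5.5838% = 2.3049%
β_Varden = Cov / Var(R_m) = 0.00323 / 0.01410 = 0.2291
E(R_Varden) = R_f + β × MRP = 2.3049% + 0.2291 × 5.5838% = 3.58%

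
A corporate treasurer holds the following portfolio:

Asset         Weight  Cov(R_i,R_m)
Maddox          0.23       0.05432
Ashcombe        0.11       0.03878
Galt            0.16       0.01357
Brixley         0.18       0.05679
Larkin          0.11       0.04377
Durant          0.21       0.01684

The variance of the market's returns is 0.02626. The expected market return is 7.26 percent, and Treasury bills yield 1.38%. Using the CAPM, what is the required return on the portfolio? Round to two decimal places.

β_Maddox = 0.05432 / 0.02626 = 2.0685
β_Ashcombe = 0.03878 / 0.02626 = 1.4768
β_Galt = 0.01357 / 0.02626 = 0.5168
β_Brixley = 0.05679 / 0.02626 = 2.1626
β_Larkin = 0.04377 / 0.02626 = 1.6668
β_Durant = 0.01684 / 0.02626 = 0.6413
β_P = Σ w_i β_i = 0.23×2.0685 + 0.11×1.4768 + 0.16×0.5168 + 0.18×2.1626 + 0.11×1.6668 + 0.21×0.6413 = 1.4282
MRP = 7.26% − 1.38% = 5.88%
E(R_P) = R_f + β_P × MRP = 1.38% + 1.4282 × 5.88% = 9.78%

9.78%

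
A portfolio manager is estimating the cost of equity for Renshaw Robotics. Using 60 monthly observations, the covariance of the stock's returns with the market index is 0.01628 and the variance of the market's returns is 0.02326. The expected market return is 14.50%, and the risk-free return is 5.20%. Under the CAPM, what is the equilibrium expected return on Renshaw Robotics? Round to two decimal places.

β = Cov(R_i, R_m) / Var(R_m) = 0.01628 / 0.02326 = 0.6999
MRP = 14.50% − 5.20% = 9.30%
E(R) = R_f + β × MRP = 5.20% + 0.6999 × 9.30% = 11.71%

11.71%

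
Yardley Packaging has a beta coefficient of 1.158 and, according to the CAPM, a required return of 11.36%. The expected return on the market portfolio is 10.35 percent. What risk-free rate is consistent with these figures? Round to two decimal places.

E(R) = R_f + β(E(R_m) − R_f) = R_f(1 − β) + β·E(R_m)
11.36% = R_f × (1 − 1.158) + 1.158 × 10.35%
11.36% = R_f × -0.158 + 11.98530%
R_f = (11.36% − 11.98530%) / -0.158 = 3.96%

3.96%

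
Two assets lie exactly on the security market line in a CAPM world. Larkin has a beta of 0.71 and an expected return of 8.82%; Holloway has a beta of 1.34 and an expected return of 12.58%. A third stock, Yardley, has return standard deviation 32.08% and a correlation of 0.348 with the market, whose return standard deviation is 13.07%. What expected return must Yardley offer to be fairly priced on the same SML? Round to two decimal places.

MRP = (12.58% − 8.82%) / (1.34 − 0.71) = 5.9683%
R_f = 8.82% − 0.71 × 5.9683% = 4.5825%
β_Yardley = ρ·σ_i/σ_m = 0.348 × 32.08 / 13.07 = 0.8542
E(R_Yardley) = R_f + β × MRP = 4.5825% + 0.8542 × 5.9683% = 9.68%

9.68%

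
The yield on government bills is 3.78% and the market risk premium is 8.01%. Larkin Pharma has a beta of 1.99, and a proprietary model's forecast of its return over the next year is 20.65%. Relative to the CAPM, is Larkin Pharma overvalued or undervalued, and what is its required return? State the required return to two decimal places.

Undervalued; required return 19.72%

Required return = R_f + β·MRP = 3.78% + 1.99 × 8.01% = 19.72%
Forecast 20.65% > required 19.72% → the stock plots above the SML → undervalued.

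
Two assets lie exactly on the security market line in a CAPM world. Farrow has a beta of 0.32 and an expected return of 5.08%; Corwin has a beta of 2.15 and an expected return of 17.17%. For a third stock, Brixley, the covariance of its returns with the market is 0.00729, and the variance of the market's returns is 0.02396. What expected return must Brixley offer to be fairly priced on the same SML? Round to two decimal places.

4.98%

MRP = (17.17% − 5.08%) / (2.15 − 0.32) = 6.6066%
R_f = 5.08% − 0.32 × 6.6066% = 2.9659%
β_Brixley = Cov / Var(R_m) = 0.00729 / 0.02396 = 0.3043
E(R_Brixley) = R_f + β × MRP = 2.9659% + 0.3043 × 6.6066% = 4.98%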